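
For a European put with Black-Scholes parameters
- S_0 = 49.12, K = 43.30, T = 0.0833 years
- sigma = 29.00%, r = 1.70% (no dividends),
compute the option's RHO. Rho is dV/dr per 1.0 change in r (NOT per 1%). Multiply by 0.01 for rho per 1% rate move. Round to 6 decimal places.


d1 = 1.5655198346; d2 = 1.4818207904
phi(d1) = 0.1171424329; exp(-qT) = 1.0000000000; exp(-rT) = 0.9985849022
N(-d2) = 0.0691939928
Rho = -K*T*exp(-rT)*N(-d2) = -43.3000 * 0.0833 * 0.9985849022 * 0.0691939928 = -0.249222

Answer: Rho = -0.249222


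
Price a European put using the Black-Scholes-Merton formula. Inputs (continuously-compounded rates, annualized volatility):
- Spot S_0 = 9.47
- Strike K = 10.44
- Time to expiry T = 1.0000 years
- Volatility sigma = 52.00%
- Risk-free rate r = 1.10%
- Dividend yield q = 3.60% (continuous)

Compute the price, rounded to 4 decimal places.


d1 = (ln(S/K) + (r - q + 0.5*sigma^2) * T) / (sigma * sqrt(T)) = 0.02439293
d2 = d1 - sigma * sqrt(T) = -0.49560707
exp(-rT) = 0.98906028; exp(-qT) = 0.96464029
P = K * exp(-rT) * N(-d2) - S_0 * exp(-qT) * N(-d1)
N(-d1) = 0.49026959; N(-d2) = 0.68991417
P = 10.4400 * 0.98906028 * 0.68991417 - 9.4700 * 0.96464029 * 0.49026959 = 2.6452

Answer: Price = 2.6452


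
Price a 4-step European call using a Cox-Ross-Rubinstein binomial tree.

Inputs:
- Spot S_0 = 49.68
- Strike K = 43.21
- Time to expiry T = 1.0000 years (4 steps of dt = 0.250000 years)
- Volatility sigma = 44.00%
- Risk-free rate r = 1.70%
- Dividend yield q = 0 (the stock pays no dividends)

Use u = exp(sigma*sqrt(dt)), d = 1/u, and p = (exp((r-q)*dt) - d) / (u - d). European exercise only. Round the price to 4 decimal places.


dt = T/N = 0.250000
u = exp(sigma*sqrt(dt)) = 1.246077; d = 1/u = 0.802519
p = (exp((r-q)*dt) - d) / (u - d) = 0.454823
Discount per step: exp(-r*dt) = 0.995759
Stock lattice S(k, i) with i counting down-moves:
  k=0: S(0,0) = 49.6800
  k=1: S(1,0) = 61.9051; S(1,1) = 39.8691
  k=2: S(2,0) = 77.1385; S(2,1) = 49.6800; S(2,2) = 31.9957
  k=3: S(3,0) = 96.1205; S(3,1) = 61.9051; S(3,2) = 39.8691; S(3,3) = 25.6772
  k=4: S(4,0) = 119.7735; S(4,1) = 77.1385; S(4,2) = 49.6800; S(4,3) = 31.9957; S(4,4) = 20.6064
Terminal payoffs V(N, i) = max(S_T - K, 0):
  V(4,0) = 76.563497; V(4,1) = 33.928495; V(4,2) = 6.470000; V(4,3) = 0.000000; V(4,4) = 0.000000
Backward induction: V(k, i) = exp(-r*dt) * [p * V(k+1, i) + (1-p) * V(k+1, i+1)].
  V(3,0) = exp(-r*dt) * [p*76.563497 + (1-p)*33.928495] = 53.093736
  V(3,1) = exp(-r*dt) * [p*33.928495 + (1-p)*6.470000] = 18.878345
  V(3,2) = exp(-r*dt) * [p*6.470000 + (1-p)*0.000000] = 2.930223
  V(3,3) = exp(-r*dt) * [p*0.000000 + (1-p)*0.000000] = 0.000000
  V(2,0) = exp(-r*dt) * [p*53.093736 + (1-p)*18.878345] = 34.294223
  V(2,1) = exp(-r*dt) * [p*18.878345 + (1-p)*2.930223] = 10.140603
  V(2,2) = exp(-r*dt) * [p*2.930223 + (1-p)*0.000000] = 1.327080
  V(1,0) = exp(-r*dt) * [p*34.294223 + (1-p)*10.140603] = 21.036623
  V(1,1) = exp(-r*dt) * [p*10.140603 + (1-p)*1.327080] = 5.313042
  V(0,0) = exp(-r*dt) * [p*21.036623 + (1-p)*5.313042] = 12.411623

Answer: Price = V(0,0) = 12.4116


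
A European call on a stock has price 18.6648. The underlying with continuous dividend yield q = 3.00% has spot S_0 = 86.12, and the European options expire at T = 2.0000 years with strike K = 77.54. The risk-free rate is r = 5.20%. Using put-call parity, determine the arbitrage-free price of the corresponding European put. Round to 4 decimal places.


Put-call parity: C - P = S_0 * exp(-qT) - K * exp(-rT).
S_0 * exp(-qT) = 86.1200 * 0.94176453 = 81.10476163
K * exp(-rT) = 77.5400 * 0.90122530 = 69.88100956
P = C - S*exp(-qT) + K*exp(-rT)
P = 18.6648 - 81.10476163 + 69.88100956 = 7.4410

Answer: Put price = 7.4410


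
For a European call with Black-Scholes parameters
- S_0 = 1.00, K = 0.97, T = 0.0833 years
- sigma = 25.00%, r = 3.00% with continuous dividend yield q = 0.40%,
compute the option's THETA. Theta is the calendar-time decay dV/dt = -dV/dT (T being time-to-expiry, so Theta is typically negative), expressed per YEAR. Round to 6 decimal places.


Answer: Theta = -0.169765

Derivation:
d1 = 0.4882329789; d2 = 0.4160786305
phi(d1) = 0.3541182953; exp(-qT) = 0.9996668555; exp(-rT) = 0.9975041199
Theta = -S*exp(-qT)*phi(d1)*sigma/(2*sqrt(T)) - r*K*exp(-rT)*N(d2) + q*S*exp(-qT)*N(d1)
N(d1) = 0.6873075863; N(d2) = 0.6613237668; sqrt(T) = 0.2886173938
Term 1 = -1.0000 * 0.9996668555 * 0.3541182953 * 0.2500 / (2 * 0.2886173938) = -0.1533173027
Term 2 = -0.0300 * 0.9700 * 0.9975041199 * 0.6613237668 = -0.0191964896
Term 3 = 0.0040 * 1.0000 * 0.9996668555 * 0.6873075863 = 0.0027483145
Theta = -0.1533173027 + (-0.0191964896) + (0.0027483145) = -0.169765


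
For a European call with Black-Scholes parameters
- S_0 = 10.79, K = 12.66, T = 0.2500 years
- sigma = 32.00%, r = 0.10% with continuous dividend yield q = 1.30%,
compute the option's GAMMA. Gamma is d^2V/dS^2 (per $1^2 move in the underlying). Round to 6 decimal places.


d1 = -0.9376727340; d2 = -1.0976727340
phi(d1) = 0.2570322768; exp(-qT) = 0.9967552755; exp(-rT) = 0.9997500312
Gamma = exp(-qT) * phi(d1) / (S * sigma * sqrt(T)) = 0.9967552755 * 0.2570322768 / (10.7900 * 0.3200 * 0.5000000000) = 0.148400

Answer: Gamma = 0.148400


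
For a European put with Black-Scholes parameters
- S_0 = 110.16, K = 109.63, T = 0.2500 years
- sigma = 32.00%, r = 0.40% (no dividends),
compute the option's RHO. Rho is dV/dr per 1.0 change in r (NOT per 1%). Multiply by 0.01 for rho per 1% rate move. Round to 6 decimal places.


d1 = 0.1163924671; d2 = -0.0436075329
phi(d1) = 0.3962491351; exp(-qT) = 1.0000000000; exp(-rT) = 0.9990004998
N(-d2) = 0.5173913765
Rho = -K*T*exp(-rT)*N(-d2) = -109.6300 * 0.2500 * 0.9990004998 * 0.5173913765 = -14.166231

Answer: Rho = -14.166231


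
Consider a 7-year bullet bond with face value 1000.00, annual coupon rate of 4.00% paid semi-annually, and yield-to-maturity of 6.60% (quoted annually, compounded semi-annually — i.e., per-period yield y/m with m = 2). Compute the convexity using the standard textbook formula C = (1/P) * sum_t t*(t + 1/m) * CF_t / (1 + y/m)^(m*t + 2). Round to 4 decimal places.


Answer: Convexity = 40.8209

Derivation:
Coupon per period c = face * coupon_rate / m = 20.000000
Periods per year m = 2; per-period yield y/m = 0.033000
Number of cashflows N = 14
Cashflows (t years, CF_t, discount factor 1/(1+y/m)^(m*t), PV):
  t = 0.5000: CF_t = 20.000000, DF = 0.968054, PV = 19.361084
  t = 1.0000: CF_t = 20.000000, DF = 0.937129, PV = 18.742579
  t = 1.5000: CF_t = 20.000000, DF = 0.907192, PV = 18.143833
  t = 2.0000: CF_t = 20.000000, DF = 0.878211, PV = 17.564214
  t = 2.5000: CF_t = 20.000000, DF = 0.850156, PV = 17.003111
  t = 3.0000: CF_t = 20.000000, DF = 0.822997, PV = 16.459933
  t = 3.5000: CF_t = 20.000000, DF = 0.796705, PV = 15.934108
  t = 4.0000: CF_t = 20.000000, DF = 0.771254, PV = 15.425080
  t = 4.5000: CF_t = 20.000000, DF = 0.746616, PV = 14.932314
  t = 5.0000: CF_t = 20.000000, DF = 0.722764, PV = 14.455289
  t = 5.5000: CF_t = 20.000000, DF = 0.699675, PV = 13.993503
  t = 6.0000: CF_t = 20.000000, DF = 0.677323, PV = 13.546470
  t = 6.5000: CF_t = 20.000000, DF = 0.655686, PV = 13.113717
  t = 7.0000: CF_t = 1020.000000, DF = 0.634739, PV = 647.434250
Price P = sum_t PV_t = 856.109485
Convexity numerator sum_t t*(t + 1/m) * CF_t / (1+y/m)^(m*t + 2):
  t = 0.5000: term = 9.071916
  t = 1.0000: term = 26.346320
  t = 1.5000: term = 51.009333
  t = 2.0000: term = 82.299666
  t = 2.5000: term = 119.505807
  t = 3.0000: term = 161.963339
  t = 3.5000: term = 209.052390
  t = 4.0000: term = 260.195203
  t = 4.5000: term = 314.853827
  t = 5.0000: term = 372.527923
  t = 5.5000: term = 432.752670
  t = 6.0000: term = 495.096780
  t = 6.5000: term = 559.160609
  t = 7.0000: term = 31853.292590
Convexity = (1/P) * sum = 34947.128374 / 856.109485 = 40.820863


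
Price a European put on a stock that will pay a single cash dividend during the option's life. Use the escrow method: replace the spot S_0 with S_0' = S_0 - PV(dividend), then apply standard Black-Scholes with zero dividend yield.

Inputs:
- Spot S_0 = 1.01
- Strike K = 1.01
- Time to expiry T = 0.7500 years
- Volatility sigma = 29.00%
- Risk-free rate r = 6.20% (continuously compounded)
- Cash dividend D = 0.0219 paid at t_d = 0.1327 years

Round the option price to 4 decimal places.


Answer: Price = 0.0859

Derivation:
PV(D) = D * exp(-r * t_d) = 0.0219 * 0.99180635 = 0.02172056
S_0' = S_0 - PV(D) = 1.0100 - 0.02172056 = 0.98827944
d1 = (ln(S_0'/K) + (r + sigma^2/2)*T) / (sigma*sqrt(T)) = 0.22416075
d2 = d1 - sigma*sqrt(T) = -0.02698661
exp(-rT) = 0.95456456
N(-d1) = 0.41131611; N(-d2) = 0.51076479
P = K * exp(-rT) * N(-d2) - S_0' * N(-d1) = 1.0100 * 0.95456456 * 0.51076479 - 0.98827944 * 0.41131611 = 0.0859


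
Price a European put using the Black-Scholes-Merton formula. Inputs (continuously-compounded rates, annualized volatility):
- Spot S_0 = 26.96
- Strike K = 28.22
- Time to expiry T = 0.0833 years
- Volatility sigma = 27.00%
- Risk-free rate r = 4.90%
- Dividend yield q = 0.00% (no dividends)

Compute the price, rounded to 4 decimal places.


d1 = (ln(S/K) + (r - q + 0.5*sigma^2) * T) / (sigma * sqrt(T)) = -0.49480701
d2 = d1 - sigma * sqrt(T) = -0.57273370
exp(-rT) = 0.99592662; exp(-qT) = 1.00000000
P = K * exp(-rT) * N(-d2) - S_0 * exp(-qT) * N(-d1)
N(-d1) = 0.68963182; N(-d2) = 0.71658749
P = 28.2200 * 0.99592662 * 0.71658749 - 26.9600 * 1.00000000 * 0.68963182 = 1.5473

Answer: Price = 1.5473


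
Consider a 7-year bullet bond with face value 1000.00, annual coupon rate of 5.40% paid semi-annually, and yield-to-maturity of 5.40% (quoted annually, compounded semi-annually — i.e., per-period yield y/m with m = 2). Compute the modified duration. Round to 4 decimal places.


Coupon per period c = face * coupon_rate / m = 27.000000
Periods per year m = 2; per-period yield y/m = 0.027000
Number of cashflows N = 14
Cashflows (t years, CF_t, discount factor 1/(1+y/m)^(m*t), PV):
  t = 0.5000: CF_t = 27.000000, DF = 0.973710, PV = 26.290166
  t = 1.0000: CF_t = 27.000000, DF = 0.948111, PV = 25.598993
  t = 1.5000: CF_t = 27.000000, DF = 0.923185, PV = 24.925991
  t = 2.0000: CF_t = 27.000000, DF = 0.898914, PV = 24.270683
  t = 2.5000: CF_t = 27.000000, DF = 0.875282, PV = 23.632602
  t = 3.0000: CF_t = 27.000000, DF = 0.852270, PV = 23.011297
  t = 3.5000: CF_t = 27.000000, DF = 0.829864, PV = 22.406326
  t = 4.0000: CF_t = 27.000000, DF = 0.808047, PV = 21.817260
  t = 4.5000: CF_t = 27.000000, DF = 0.786803, PV = 21.243681
  t = 5.0000: CF_t = 27.000000, DF = 0.766118, PV = 20.685181
  t = 5.5000: CF_t = 27.000000, DF = 0.745976, PV = 20.141364
  t = 6.0000: CF_t = 27.000000, DF = 0.726365, PV = 19.611844
  t = 6.5000: CF_t = 27.000000, DF = 0.707268, PV = 19.096246
  t = 7.0000: CF_t = 1027.000000, DF = 0.688674, PV = 707.268365
Price P = sum_t PV_t = 1000.000000
First compute Macaulay numerator sum_t t * PV_t:
  t * PV_t at t = 0.5000: 13.145083
  t * PV_t at t = 1.0000: 25.598993
  t * PV_t at t = 1.5000: 37.388986
  t * PV_t at t = 2.0000: 48.541365
  t * PV_t at t = 2.5000: 59.081506
  t * PV_t at t = 3.0000: 69.033892
  t * PV_t at t = 3.5000: 78.422143
  t * PV_t at t = 4.0000: 87.269042
  t * PV_t at t = 4.5000: 95.596565
  t * PV_t at t = 5.0000: 103.425906
  t * PV_t at t = 5.5000: 110.777504
  t * PV_t at t = 6.0000: 117.671067
  t * PV_t at t = 6.5000: 124.125598
  t * PV_t at t = 7.0000: 4950.878555
Macaulay duration D = 5920.956203 / 1000.000000 = 5.920956
Modified duration = D / (1 + y/m) = 5.920956 / (1 + 0.027000) = 5.765293

Answer: Modified duration = 5.7653


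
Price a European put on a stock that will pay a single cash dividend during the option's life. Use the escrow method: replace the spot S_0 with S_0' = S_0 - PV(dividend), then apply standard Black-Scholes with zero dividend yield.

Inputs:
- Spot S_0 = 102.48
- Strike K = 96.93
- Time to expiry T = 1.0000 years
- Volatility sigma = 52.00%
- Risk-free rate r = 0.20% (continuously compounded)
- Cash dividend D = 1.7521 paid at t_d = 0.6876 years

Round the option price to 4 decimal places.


Answer: Price = 18.3167

Derivation:
PV(D) = D * exp(-r * t_d) = 1.7521 * 0.99862575 = 1.74969217
S_0' = S_0 - PV(D) = 102.4800 - 1.74969217 = 100.73030783
d1 = (ln(S_0'/K) + (r + sigma^2/2)*T) / (sigma*sqrt(T)) = 0.33780319
d2 = d1 - sigma*sqrt(T) = -0.18219681
exp(-rT) = 0.99800200
N(-d1) = 0.36775575; N(-d2) = 0.57228586
P = K * exp(-rT) * N(-d2) - S_0' * N(-d1) = 96.9300 * 0.99800200 * 0.57228586 - 100.73030783 * 0.36775575 = 18.3167


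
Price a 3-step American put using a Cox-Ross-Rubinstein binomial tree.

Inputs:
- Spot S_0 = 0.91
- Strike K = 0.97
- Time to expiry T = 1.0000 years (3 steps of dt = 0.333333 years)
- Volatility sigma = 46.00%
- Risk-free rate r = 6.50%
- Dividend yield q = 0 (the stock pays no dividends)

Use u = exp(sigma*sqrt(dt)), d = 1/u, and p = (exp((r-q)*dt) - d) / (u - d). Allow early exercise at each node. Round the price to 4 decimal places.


Answer: Price = V(0,0) = 0.1817

Derivation:
dt = T/N = 0.333333
u = exp(sigma*sqrt(dt)) = 1.304189; d = 1/u = 0.766760
p = (exp((r-q)*dt) - d) / (u - d) = 0.474748
Discount per step: exp(-r*dt) = 0.978566
Stock lattice S(k, i) with i counting down-moves:
  k=0: S(0,0) = 0.9100
  k=1: S(1,0) = 1.1868; S(1,1) = 0.6978
  k=2: S(2,0) = 1.5478; S(2,1) = 0.9100; S(2,2) = 0.5350
  k=3: S(3,0) = 2.0187; S(3,1) = 1.1868; S(3,2) = 0.6978; S(3,3) = 0.4102
Terminal payoffs V(N, i) = max(K - S_T, 0):
  V(3,0) = 0.000000; V(3,1) = 0.000000; V(3,2) = 0.272248; V(3,3) = 0.559777
Backward induction: V(k, i) = exp(-r*dt) * [p * V(k+1, i) + (1-p) * V(k+1, i+1)]; then take max(V_cont, immediate exercise) for American.
  V(2,0) = exp(-r*dt) * [p*0.000000 + (1-p)*0.000000] = 0.000000; exercise = 0.000000; V(2,0) = max -> 0.000000
  V(2,1) = exp(-r*dt) * [p*0.000000 + (1-p)*0.272248] = 0.139934; exercise = 0.060000; V(2,1) = max -> 0.139934
  V(2,2) = exp(-r*dt) * [p*0.272248 + (1-p)*0.559777] = 0.414201; exercise = 0.434992; V(2,2) = max -> 0.434992
  V(1,0) = exp(-r*dt) * [p*0.000000 + (1-p)*0.139934] = 0.071925; exercise = 0.000000; V(1,0) = max -> 0.071925
  V(1,1) = exp(-r*dt) * [p*0.139934 + (1-p)*0.434992] = 0.288593; exercise = 0.272248; V(1,1) = max -> 0.288593
  V(0,0) = exp(-r*dt) * [p*0.071925 + (1-p)*0.288593] = 0.181749; exercise = 0.060000; V(0,0) = max -> 0.181749


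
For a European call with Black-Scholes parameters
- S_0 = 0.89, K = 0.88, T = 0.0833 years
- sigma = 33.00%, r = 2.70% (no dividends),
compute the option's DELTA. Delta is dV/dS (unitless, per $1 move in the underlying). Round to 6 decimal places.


Answer: Delta = 0.575296

Derivation:
d1 = 0.1898743189; d2 = 0.0946305790
phi(d1) = 0.3918153243; exp(-qT) = 1.0000000000; exp(-rT) = 0.9977534273
N(d1) = 0.5752961915
Delta = exp(-qT) * N(d1) = 1.0000000000 * 0.5752961915 = 0.575296


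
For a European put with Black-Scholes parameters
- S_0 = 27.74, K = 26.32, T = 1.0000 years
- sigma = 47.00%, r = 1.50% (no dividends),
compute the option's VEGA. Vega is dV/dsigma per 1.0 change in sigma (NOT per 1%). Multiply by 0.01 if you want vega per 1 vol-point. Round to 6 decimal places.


d1 = 0.3787155499; d2 = -0.0912844501
phi(d1) = 0.3713347742; exp(-qT) = 1.0000000000; exp(-rT) = 0.9851119396
Vega = S * exp(-qT) * phi(d1) * sqrt(T) = 27.7400 * 1.0000000000 * 0.3713347742 * 1.0000000000 = 10.300827

Answer: Vega = 10.300827


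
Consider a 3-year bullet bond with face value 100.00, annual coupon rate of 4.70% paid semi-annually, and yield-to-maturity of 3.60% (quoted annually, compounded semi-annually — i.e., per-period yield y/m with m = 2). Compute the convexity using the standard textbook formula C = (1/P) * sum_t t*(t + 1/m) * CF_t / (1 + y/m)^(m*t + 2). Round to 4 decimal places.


Answer: Convexity = 9.3956

Derivation:
Coupon per period c = face * coupon_rate / m = 2.350000
Periods per year m = 2; per-period yield y/m = 0.018000
Number of cashflows N = 6
Cashflows (t years, CF_t, discount factor 1/(1+y/m)^(m*t), PV):
  t = 0.5000: CF_t = 2.350000, DF = 0.982318, PV = 2.308448
  t = 1.0000: CF_t = 2.350000, DF = 0.964949, PV = 2.267631
  t = 1.5000: CF_t = 2.350000, DF = 0.947887, PV = 2.227535
  t = 2.0000: CF_t = 2.350000, DF = 0.931127, PV = 2.188148
  t = 2.5000: CF_t = 2.350000, DF = 0.914663, PV = 2.149458
  t = 3.0000: CF_t = 102.350000, DF = 0.898490, PV = 91.960469
Price P = sum_t PV_t = 103.101689
Convexity numerator sum_t t*(t + 1/m) * CF_t / (1+y/m)^(m*t + 2):
  t = 0.5000: term = 1.113767
  t = 1.0000: term = 3.282222
  t = 1.5000: term = 6.448374
  t = 2.0000: term = 10.557260
  t = 2.5000: term = 15.555883
  t = 3.0000: term = 931.740390
Convexity = (1/P) * sum = 968.697897 / 103.101689 = 9.395558


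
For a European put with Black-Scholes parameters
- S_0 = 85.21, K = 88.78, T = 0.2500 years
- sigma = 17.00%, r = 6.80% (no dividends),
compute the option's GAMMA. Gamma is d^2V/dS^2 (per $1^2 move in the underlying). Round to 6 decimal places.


Answer: Gamma = 0.053513

Derivation:
d1 = -0.2403541361; d2 = -0.3253541361
phi(d1) = 0.3875836477; exp(-qT) = 1.0000000000; exp(-rT) = 0.9831436846
Gamma = exp(-qT) * phi(d1) / (S * sigma * sqrt(T)) = 1.0000000000 * 0.3875836477 / (85.2100 * 0.1700 * 0.5000000000) = 0.053513


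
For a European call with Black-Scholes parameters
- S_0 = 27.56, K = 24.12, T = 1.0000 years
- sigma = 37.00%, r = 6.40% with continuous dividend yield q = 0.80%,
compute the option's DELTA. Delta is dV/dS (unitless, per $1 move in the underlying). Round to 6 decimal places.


Answer: Delta = 0.750969

Derivation:
d1 = 0.6966866873; d2 = 0.3266866873
phi(d1) = 0.3129772724; exp(-qT) = 0.9920319148; exp(-rT) = 0.9380049995
N(d1) = 0.7570005540
Delta = exp(-qT) * N(d1) = 0.9920319148 * 0.7570005540 = 0.750969


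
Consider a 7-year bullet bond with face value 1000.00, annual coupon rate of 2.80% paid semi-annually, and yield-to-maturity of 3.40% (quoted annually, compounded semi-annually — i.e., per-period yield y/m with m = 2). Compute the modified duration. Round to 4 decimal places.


Coupon per period c = face * coupon_rate / m = 14.000000
Periods per year m = 2; per-period yield y/m = 0.017000
Number of cashflows N = 14
Cashflows (t years, CF_t, discount factor 1/(1+y/m)^(m*t), PV):
  t = 0.5000: CF_t = 14.000000, DF = 0.983284, PV = 13.765978
  t = 1.0000: CF_t = 14.000000, DF = 0.966848, PV = 13.535869
  t = 1.5000: CF_t = 14.000000, DF = 0.950686, PV = 13.309605
  t = 2.0000: CF_t = 14.000000, DF = 0.934795, PV = 13.087124
  t = 2.5000: CF_t = 14.000000, DF = 0.919169, PV = 12.868362
  t = 3.0000: CF_t = 14.000000, DF = 0.903804, PV = 12.653257
  t = 3.5000: CF_t = 14.000000, DF = 0.888696, PV = 12.441747
  t = 4.0000: CF_t = 14.000000, DF = 0.873841, PV = 12.233773
  t = 4.5000: CF_t = 14.000000, DF = 0.859234, PV = 12.029275
  t = 5.0000: CF_t = 14.000000, DF = 0.844871, PV = 11.828196
  t = 5.5000: CF_t = 14.000000, DF = 0.830748, PV = 11.630478
  t = 6.0000: CF_t = 14.000000, DF = 0.816862, PV = 11.436065
  t = 6.5000: CF_t = 14.000000, DF = 0.803207, PV = 11.244901
  t = 7.0000: CF_t = 1014.000000, DF = 0.789781, PV = 800.837893
Price P = sum_t PV_t = 962.902522
First compute Macaulay numerator sum_t t * PV_t:
  t * PV_t at t = 0.5000: 6.882989
  t * PV_t at t = 1.0000: 13.535869
  t * PV_t at t = 1.5000: 19.964408
  t * PV_t at t = 2.0000: 26.174248
  t * PV_t at t = 2.5000: 32.170905
  t * PV_t at t = 3.0000: 37.959770
  t * PV_t at t = 3.5000: 43.546114
  t * PV_t at t = 4.0000: 48.935091
  t * PV_t at t = 4.5000: 54.131738
  t * PV_t at t = 5.0000: 59.140979
  t * PV_t at t = 5.5000: 63.967627
  t * PV_t at t = 6.0000: 68.616388
  t * PV_t at t = 6.5000: 73.091858
  t * PV_t at t = 7.0000: 5605.865248
Macaulay duration D = 6153.983234 / 962.902522 = 6.391076
Modified duration = D / (1 + y/m) = 6.391076 / (1 + 0.017000) = 6.284244

Answer: Modified duration = 6.2842


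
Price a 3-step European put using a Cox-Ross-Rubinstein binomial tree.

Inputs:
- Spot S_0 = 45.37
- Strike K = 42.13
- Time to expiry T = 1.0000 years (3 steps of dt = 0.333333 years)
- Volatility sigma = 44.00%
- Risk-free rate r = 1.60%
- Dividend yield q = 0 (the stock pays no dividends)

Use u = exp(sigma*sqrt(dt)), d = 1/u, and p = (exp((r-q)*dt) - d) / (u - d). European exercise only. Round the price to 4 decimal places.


dt = T/N = 0.333333
u = exp(sigma*sqrt(dt)) = 1.289216; d = 1/u = 0.775665
p = (exp((r-q)*dt) - d) / (u - d) = 0.447244
Discount per step: exp(-r*dt) = 0.994681
Stock lattice S(k, i) with i counting down-moves:
  k=0: S(0,0) = 45.3700
  k=1: S(1,0) = 58.4917; S(1,1) = 35.1919
  k=2: S(2,0) = 75.4084; S(2,1) = 45.3700; S(2,2) = 27.2972
  k=3: S(3,0) = 97.2178; S(3,1) = 58.4917; S(3,2) = 35.1919; S(3,3) = 21.1735
Terminal payoffs V(N, i) = max(K - S_T, 0):
  V(3,0) = 0.000000; V(3,1) = 0.000000; V(3,2) = 6.938064; V(3,3) = 20.956535
Backward induction: V(k, i) = exp(-r*dt) * [p * V(k+1, i) + (1-p) * V(k+1, i+1)].
  V(2,0) = exp(-r*dt) * [p*0.000000 + (1-p)*0.000000] = 0.000000
  V(2,1) = exp(-r*dt) * [p*0.000000 + (1-p)*6.938064] = 3.814659
  V(2,2) = exp(-r*dt) * [p*6.938064 + (1-p)*20.956535] = 14.608740
  V(1,0) = exp(-r*dt) * [p*0.000000 + (1-p)*3.814659] = 2.097361
  V(1,1) = exp(-r*dt) * [p*3.814659 + (1-p)*14.608740] = 9.729127
  V(0,0) = exp(-r*dt) * [p*2.097361 + (1-p)*9.729127] = 6.282272

Answer: Price = V(0,0) = 6.2823


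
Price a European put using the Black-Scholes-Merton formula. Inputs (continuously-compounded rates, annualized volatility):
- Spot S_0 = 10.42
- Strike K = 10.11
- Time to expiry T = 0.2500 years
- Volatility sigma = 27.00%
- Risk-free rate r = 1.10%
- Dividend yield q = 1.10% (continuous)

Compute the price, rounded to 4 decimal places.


d1 = (ln(S/K) + (r - q + 0.5*sigma^2) * T) / (sigma * sqrt(T)) = 0.29121854
d2 = d1 - sigma * sqrt(T) = 0.15621854
exp(-rT) = 0.99725378; exp(-qT) = 0.99725378
P = K * exp(-rT) * N(-d2) - S_0 * exp(-qT) * N(-d1)
N(-d1) = 0.38544209; N(-d2) = 0.43793038
P = 10.1100 * 0.99725378 * 0.43793038 - 10.4200 * 0.99725378 * 0.38544209 = 0.4100

Answer: Price = 0.4100


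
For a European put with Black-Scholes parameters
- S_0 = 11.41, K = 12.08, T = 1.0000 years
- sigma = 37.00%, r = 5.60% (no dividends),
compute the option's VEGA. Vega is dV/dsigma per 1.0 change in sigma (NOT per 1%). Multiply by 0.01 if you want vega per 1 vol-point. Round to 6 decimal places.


Answer: Vega = 4.477055

Derivation:
d1 = 0.1821323550; d2 = -0.1878676450
phi(d1) = 0.3923799570; exp(-qT) = 1.0000000000; exp(-rT) = 0.9455391359
Vega = S * exp(-qT) * phi(d1) * sqrt(T) = 11.4100 * 1.0000000000 * 0.3923799570 * 1.0000000000 = 4.477055


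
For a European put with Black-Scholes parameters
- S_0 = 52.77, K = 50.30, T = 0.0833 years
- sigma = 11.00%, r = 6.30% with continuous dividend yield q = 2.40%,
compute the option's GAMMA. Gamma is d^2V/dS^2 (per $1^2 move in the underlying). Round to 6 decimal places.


d1 = 1.6281522126; d2 = 1.5964042992
phi(d1) = 0.1059934110; exp(-qT) = 0.9980027971; exp(-rT) = 0.9947658462
Gamma = exp(-qT) * phi(d1) / (S * sigma * sqrt(T)) = 0.9980027971 * 0.1059934110 / (52.7700 * 0.1100 * 0.2886173938) = 0.063141

Answer: Gamma = 0.063141


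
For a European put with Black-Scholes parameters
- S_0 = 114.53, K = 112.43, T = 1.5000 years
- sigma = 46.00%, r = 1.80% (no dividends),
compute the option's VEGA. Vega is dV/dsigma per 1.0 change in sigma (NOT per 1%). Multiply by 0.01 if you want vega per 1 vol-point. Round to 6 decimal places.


Answer: Vega = 52.401787

Derivation:
d1 = 0.3624641174; d2 = -0.2009185235
phi(d1) = 0.3735779288; exp(-qT) = 1.0000000000; exp(-rT) = 0.9733612415
Vega = S * exp(-qT) * phi(d1) * sqrt(T) = 114.5300 * 1.0000000000 * 0.3735779288 * 1.2247448714 = 52.401787


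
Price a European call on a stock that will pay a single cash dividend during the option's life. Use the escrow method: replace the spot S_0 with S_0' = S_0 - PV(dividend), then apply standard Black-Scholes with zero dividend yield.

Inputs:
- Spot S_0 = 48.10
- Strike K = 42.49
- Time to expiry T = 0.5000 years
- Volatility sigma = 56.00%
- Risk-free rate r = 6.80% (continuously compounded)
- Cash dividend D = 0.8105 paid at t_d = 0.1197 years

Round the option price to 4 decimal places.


Answer: Price = 10.4770

Derivation:
PV(D) = D * exp(-r * t_d) = 0.8105 * 0.99189344 = 0.80392963
S_0' = S_0 - PV(D) = 48.1000 - 0.80392963 = 47.29607037
d1 = (ln(S_0'/K) + (r + sigma^2/2)*T) / (sigma*sqrt(T)) = 0.55446884
d2 = d1 - sigma*sqrt(T) = 0.15848904
exp(-rT) = 0.96657150
N(d1) = 0.71037099; N(d2) = 0.56296427
C = S_0' * N(d1) - K * exp(-rT) * N(d2) = 47.29607037 * 0.71037099 - 42.4900 * 0.96657150 * 0.56296427 = 10.4770


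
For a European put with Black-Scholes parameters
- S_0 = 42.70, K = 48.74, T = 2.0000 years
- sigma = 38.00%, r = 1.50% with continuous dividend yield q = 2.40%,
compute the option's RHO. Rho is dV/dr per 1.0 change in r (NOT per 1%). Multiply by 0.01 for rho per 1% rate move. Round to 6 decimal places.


d1 = -0.0109808621; d2 = -0.5483820158
phi(d1) = 0.3989182290; exp(-qT) = 0.9531337871; exp(-rT) = 0.9704455335
N(-d2) = 0.7082851888
Rho = -K*T*exp(-rT)*N(-d2) = -48.7400 * 2.0000 * 0.9704455335 * 0.7082851888 = -67.003092

Answer: Rho = -67.003092


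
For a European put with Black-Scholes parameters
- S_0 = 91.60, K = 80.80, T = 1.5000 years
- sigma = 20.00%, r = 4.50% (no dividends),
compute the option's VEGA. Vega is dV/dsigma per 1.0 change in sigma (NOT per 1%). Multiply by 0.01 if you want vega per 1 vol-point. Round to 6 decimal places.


d1 = 0.9102071434; d2 = 0.6652581691
phi(d1) = 0.2636383358; exp(-qT) = 1.0000000000; exp(-rT) = 0.9347277206
Vega = S * exp(-qT) * phi(d1) * sqrt(T) = 91.6000 * 1.0000000000 * 0.2636383358 * 1.2247448714 = 29.576696

Answer: Vega = 29.576696


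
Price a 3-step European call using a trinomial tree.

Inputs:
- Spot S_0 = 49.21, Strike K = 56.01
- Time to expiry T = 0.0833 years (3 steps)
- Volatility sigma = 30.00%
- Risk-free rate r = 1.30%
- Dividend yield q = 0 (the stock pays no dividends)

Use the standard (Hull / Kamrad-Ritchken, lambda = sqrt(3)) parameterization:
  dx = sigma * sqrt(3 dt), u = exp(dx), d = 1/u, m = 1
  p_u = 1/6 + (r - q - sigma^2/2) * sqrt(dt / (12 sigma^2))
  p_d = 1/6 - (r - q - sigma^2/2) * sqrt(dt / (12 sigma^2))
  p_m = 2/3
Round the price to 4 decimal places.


Answer: Price = V(0,0) = 0.1634

Derivation:
dt = T/N = 0.027767; dx = sigma*sqrt(3*dt) = 0.086585
u = exp(dx) = 1.090444; d = 1/u = 0.917057
p_u = 0.161536, p_m = 0.666667, p_d = 0.171798
Discount per step: exp(-r*dt) = 0.999639
Stock lattice S(k, j) with j the centered position index:
  k=0: S(0,+0) = 49.2100
  k=1: S(1,-1) = 45.1284; S(1,+0) = 49.2100; S(1,+1) = 53.6608
  k=2: S(2,-2) = 41.3853; S(2,-1) = 45.1284; S(2,+0) = 49.2100; S(2,+1) = 53.6608; S(2,+2) = 58.5141
  k=3: S(3,-3) = 37.9527; S(3,-2) = 41.3853; S(3,-1) = 45.1284; S(3,+0) = 49.2100; S(3,+1) = 53.6608; S(3,+2) = 58.5141; S(3,+3) = 63.8063
Terminal payoffs V(N, j) = max(S_T - K, 0):
  V(3,-3) = 0.000000; V(3,-2) = 0.000000; V(3,-1) = 0.000000; V(3,+0) = 0.000000; V(3,+1) = 0.000000; V(3,+2) = 2.504073; V(3,+3) = 7.796337
Backward induction: V(k, j) = exp(-r*dt) * [p_u * V(k+1, j+1) + p_m * V(k+1, j) + p_d * V(k+1, j-1)]
  V(2,-2) = exp(-r*dt) * [p_u*0.000000 + p_m*0.000000 + p_d*0.000000] = 0.000000
  V(2,-1) = exp(-r*dt) * [p_u*0.000000 + p_m*0.000000 + p_d*0.000000] = 0.000000
  V(2,+0) = exp(-r*dt) * [p_u*0.000000 + p_m*0.000000 + p_d*0.000000] = 0.000000
  V(2,+1) = exp(-r*dt) * [p_u*2.504073 + p_m*0.000000 + p_d*0.000000] = 0.404351
  V(2,+2) = exp(-r*dt) * [p_u*7.796337 + p_m*2.504073 + p_d*0.000000] = 2.927712
  V(1,-1) = exp(-r*dt) * [p_u*0.000000 + p_m*0.000000 + p_d*0.000000] = 0.000000
  V(1,+0) = exp(-r*dt) * [p_u*0.404351 + p_m*0.000000 + p_d*0.000000] = 0.065294
  V(1,+1) = exp(-r*dt) * [p_u*2.927712 + p_m*0.404351 + p_d*0.000000] = 0.742229
  V(0,+0) = exp(-r*dt) * [p_u*0.742229 + p_m*0.065294 + p_d*0.000000] = 0.163367


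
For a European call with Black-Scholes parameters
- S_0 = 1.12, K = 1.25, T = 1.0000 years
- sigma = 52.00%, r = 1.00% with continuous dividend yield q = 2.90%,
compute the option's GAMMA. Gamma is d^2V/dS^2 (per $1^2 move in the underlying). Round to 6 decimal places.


Answer: Gamma = 0.665367

Derivation:
d1 = 0.0122791038; d2 = -0.5077208962
phi(d1) = 0.3989122060; exp(-qT) = 0.9714164645; exp(-rT) = 0.9900498337
Gamma = exp(-qT) * phi(d1) / (S * sigma * sqrt(T)) = 0.9714164645 * 0.3989122060 / (1.1200 * 0.5200 * 1.0000000000) = 0.665367


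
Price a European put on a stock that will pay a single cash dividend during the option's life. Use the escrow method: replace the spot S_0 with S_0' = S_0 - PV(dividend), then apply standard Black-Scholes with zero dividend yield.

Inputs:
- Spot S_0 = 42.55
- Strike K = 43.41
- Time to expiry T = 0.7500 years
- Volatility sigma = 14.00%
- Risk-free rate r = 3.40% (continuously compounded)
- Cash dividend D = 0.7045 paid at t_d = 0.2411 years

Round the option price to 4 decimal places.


PV(D) = D * exp(-r * t_d) = 0.7045 * 0.99183611 = 0.69874854
S_0' = S_0 - PV(D) = 42.5500 - 0.69874854 = 41.85125146
d1 = (ln(S_0'/K) + (r + sigma^2/2)*T) / (sigma*sqrt(T)) = -0.03066661
d2 = d1 - sigma*sqrt(T) = -0.15191017
exp(-rT) = 0.97482238
N(-d1) = 0.51223229; N(-d2) = 0.56037111
P = K * exp(-rT) * N(-d2) - S_0' * N(-d1) = 43.4100 * 0.97482238 * 0.56037111 - 41.85125146 * 0.51223229 = 2.2757

Answer: Price = 2.2757


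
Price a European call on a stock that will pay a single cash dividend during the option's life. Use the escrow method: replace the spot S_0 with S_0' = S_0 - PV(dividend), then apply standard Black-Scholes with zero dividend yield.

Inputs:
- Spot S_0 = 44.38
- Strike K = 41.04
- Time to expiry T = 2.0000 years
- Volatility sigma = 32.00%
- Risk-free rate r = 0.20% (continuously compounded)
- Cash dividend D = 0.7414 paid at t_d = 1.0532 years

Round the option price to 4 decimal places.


Answer: Price = 9.0243

Derivation:
PV(D) = D * exp(-r * t_d) = 0.7414 * 0.99789582 = 0.73983996
S_0' = S_0 - PV(D) = 44.3800 - 0.73983996 = 43.64016004
d1 = (ln(S_0'/K) + (r + sigma^2/2)*T) / (sigma*sqrt(T)) = 0.37085680
d2 = d1 - sigma*sqrt(T) = -0.08169154
exp(-rT) = 0.99600799
N(d1) = 0.64462790; N(d2) = 0.46744600
C = S_0' * N(d1) - K * exp(-rT) * N(d2) = 43.64016004 * 0.64462790 - 41.0400 * 0.99600799 * 0.46744600 = 9.0243


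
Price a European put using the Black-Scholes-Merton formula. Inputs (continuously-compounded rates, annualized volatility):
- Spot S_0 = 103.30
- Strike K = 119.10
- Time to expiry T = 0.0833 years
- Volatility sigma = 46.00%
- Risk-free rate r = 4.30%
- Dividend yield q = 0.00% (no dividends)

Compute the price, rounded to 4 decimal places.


d1 = (ln(S/K) + (r - q + 0.5*sigma^2) * T) / (sigma * sqrt(T)) = -0.97866183
d2 = d1 - sigma * sqrt(T) = -1.11142583
exp(-rT) = 0.99642451; exp(-qT) = 1.00000000
P = K * exp(-rT) * N(-d2) - S_0 * exp(-qT) * N(-d1)
N(-d1) = 0.83612645; N(-d2) = 0.86680745
P = 119.1000 * 0.99642451 * 0.86680745 - 103.3000 * 1.00000000 * 0.83612645 = 16.4958

Answer: Price = 16.4958


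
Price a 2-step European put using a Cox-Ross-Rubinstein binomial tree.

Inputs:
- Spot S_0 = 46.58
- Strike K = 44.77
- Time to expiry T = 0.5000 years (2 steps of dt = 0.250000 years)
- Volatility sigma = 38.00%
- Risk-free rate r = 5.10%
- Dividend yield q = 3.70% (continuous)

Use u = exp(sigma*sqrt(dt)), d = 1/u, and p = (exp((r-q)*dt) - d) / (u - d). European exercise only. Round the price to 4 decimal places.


dt = T/N = 0.250000
u = exp(sigma*sqrt(dt)) = 1.209250; d = 1/u = 0.826959
p = (exp((r-q)*dt) - d) / (u - d) = 0.461814
Discount per step: exp(-r*dt) = 0.987331
Stock lattice S(k, i) with i counting down-moves:
  k=0: S(0,0) = 46.5800
  k=1: S(1,0) = 56.3268; S(1,1) = 38.5198
  k=2: S(2,0) = 68.1132; S(2,1) = 46.5800; S(2,2) = 31.8543
Terminal payoffs V(N, i) = max(K - S_T, 0):
  V(2,0) = 0.000000; V(2,1) = 0.000000; V(2,2) = 12.915736
Backward induction: V(k, i) = exp(-r*dt) * [p * V(k+1, i) + (1-p) * V(k+1, i+1)].
  V(1,0) = exp(-r*dt) * [p*0.000000 + (1-p)*0.000000] = 0.000000
  V(1,1) = exp(-r*dt) * [p*0.000000 + (1-p)*12.915736] = 6.863008
  V(0,0) = exp(-r*dt) * [p*0.000000 + (1-p)*6.863008] = 3.646782

Answer: Price = V(0,0) = 3.6468


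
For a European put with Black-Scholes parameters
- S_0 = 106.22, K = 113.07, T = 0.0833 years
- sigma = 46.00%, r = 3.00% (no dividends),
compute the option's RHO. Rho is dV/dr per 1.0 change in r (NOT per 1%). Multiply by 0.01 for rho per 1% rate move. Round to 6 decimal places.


Answer: Rho = -6.556628

Derivation:
d1 = -0.3855152038; d2 = -0.5182792049
phi(d1) = 0.3703712051; exp(-qT) = 1.0000000000; exp(-rT) = 0.9975041199
N(-d2) = 0.6978682602
Rho = -K*T*exp(-rT)*N(-d2) = -113.0700 * 0.0833 * 0.9975041199 * 0.6978682602 = -6.556628


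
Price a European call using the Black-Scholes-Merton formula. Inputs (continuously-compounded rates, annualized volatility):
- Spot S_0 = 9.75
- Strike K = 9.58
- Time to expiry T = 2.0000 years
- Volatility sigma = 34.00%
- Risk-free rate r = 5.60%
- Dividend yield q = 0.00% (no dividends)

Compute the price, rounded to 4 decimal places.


Answer: Price = 2.3939

Derivation:
d1 = (ln(S/K) + (r - q + 0.5*sigma^2) * T) / (sigma * sqrt(T)) = 0.50992734
d2 = d1 - sigma * sqrt(T) = 0.02909473
exp(-rT) = 0.89404426; exp(-qT) = 1.00000000
C = S_0 * exp(-qT) * N(d1) - K * exp(-rT) * N(d2)
N(d1) = 0.69494882; N(d2) = 0.51160548
C = 9.7500 * 1.00000000 * 0.69494882 - 9.5800 * 0.89404426 * 0.51160548 = 2.3939


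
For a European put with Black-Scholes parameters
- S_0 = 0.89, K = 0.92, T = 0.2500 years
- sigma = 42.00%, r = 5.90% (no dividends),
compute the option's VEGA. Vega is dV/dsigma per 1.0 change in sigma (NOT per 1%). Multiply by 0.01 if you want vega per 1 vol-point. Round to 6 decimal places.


d1 = 0.0173704413; d2 = -0.1926295587
phi(d1) = 0.3988820981; exp(-qT) = 1.0000000000; exp(-rT) = 0.9853582484
Vega = S * exp(-qT) * phi(d1) * sqrt(T) = 0.8900 * 1.0000000000 * 0.3988820981 * 0.5000000000 = 0.177503

Answer: Vega = 0.177503


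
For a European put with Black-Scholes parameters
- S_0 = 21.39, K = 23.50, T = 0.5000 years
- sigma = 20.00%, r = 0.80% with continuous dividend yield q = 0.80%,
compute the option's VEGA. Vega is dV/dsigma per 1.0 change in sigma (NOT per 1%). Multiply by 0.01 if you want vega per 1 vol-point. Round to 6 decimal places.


Answer: Vega = 5.036384

Derivation:
d1 = -0.5945134476; d2 = -0.7359348038
phi(d1) = 0.3343183311; exp(-qT) = 0.9960079893; exp(-rT) = 0.9960079893
Vega = S * exp(-qT) * phi(d1) * sqrt(T) = 21.3900 * 0.9960079893 * 0.3343183311 * 0.7071067812 = 5.036384


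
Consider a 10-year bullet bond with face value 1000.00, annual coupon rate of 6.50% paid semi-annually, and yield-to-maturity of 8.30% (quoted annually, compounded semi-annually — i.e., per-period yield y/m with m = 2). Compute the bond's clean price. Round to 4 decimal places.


Answer: Price = 879.2957

Derivation:
Coupon per period c = face * coupon_rate / m = 32.500000
Periods per year m = 2; per-period yield y/m = 0.041500
Number of cashflows N = 20
Cashflows (t years, CF_t, discount factor 1/(1+y/m)^(m*t), PV):
  t = 0.5000: CF_t = 32.500000, DF = 0.960154, PV = 31.204993
  t = 1.0000: CF_t = 32.500000, DF = 0.921895, PV = 29.961587
  t = 1.5000: CF_t = 32.500000, DF = 0.885161, PV = 28.767726
  t = 2.0000: CF_t = 32.500000, DF = 0.849890, PV = 27.621437
  t = 2.5000: CF_t = 32.500000, DF = 0.816025, PV = 26.520823
  t = 3.0000: CF_t = 32.500000, DF = 0.783510, PV = 25.464064
  t = 3.5000: CF_t = 32.500000, DF = 0.752290, PV = 24.449413
  t = 4.0000: CF_t = 32.500000, DF = 0.722314, PV = 23.475193
  t = 4.5000: CF_t = 32.500000, DF = 0.693532, PV = 22.539791
  t = 5.0000: CF_t = 32.500000, DF = 0.665897, PV = 21.641662
  t = 5.5000: CF_t = 32.500000, DF = 0.639364, PV = 20.779321
  t = 6.0000: CF_t = 32.500000, DF = 0.613887, PV = 19.951340
  t = 6.5000: CF_t = 32.500000, DF = 0.589426, PV = 19.156351
  t = 7.0000: CF_t = 32.500000, DF = 0.565940, PV = 18.393040
  t = 7.5000: CF_t = 32.500000, DF = 0.543389, PV = 17.660144
  t = 8.0000: CF_t = 32.500000, DF = 0.521737, PV = 16.956452
  t = 8.5000: CF_t = 32.500000, DF = 0.500948, PV = 16.280798
  t = 9.0000: CF_t = 32.500000, DF = 0.480987, PV = 15.632068
  t = 9.5000: CF_t = 32.500000, DF = 0.461821, PV = 15.009186
  t = 10.0000: CF_t = 1032.500000, DF = 0.443419, PV = 457.830345
Price P = sum_t PV_t = 879.295735


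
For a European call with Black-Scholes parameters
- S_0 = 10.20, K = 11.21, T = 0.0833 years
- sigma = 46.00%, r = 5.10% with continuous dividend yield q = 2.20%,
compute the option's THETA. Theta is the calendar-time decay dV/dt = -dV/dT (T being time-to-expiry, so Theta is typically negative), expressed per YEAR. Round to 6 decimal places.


Answer: Theta = -2.727837

Derivation:
d1 = -0.6265981447; d2 = -0.7593621458
phi(d1) = 0.3278329331; exp(-qT) = 0.9981690782; exp(-rT) = 0.9957607113
Theta = -S*exp(-qT)*phi(d1)*sigma/(2*sqrt(T)) - r*K*exp(-rT)*N(d2) + q*S*exp(-qT)*N(d1)
N(d1) = 0.2654613424; N(d2) = 0.2238179757; sqrt(T) = 0.2886173938
Term 1 = -10.2000 * 0.9981690782 * 0.3278329331 * 0.4600 / (2 * 0.2886173938) = -2.6598809455
Term 2 = -0.0510 * 11.2100 * 0.9957607113 * 0.2238179757 = -0.1274165199
Term 3 = 0.0220 * 10.2000 * 0.9981690782 * 0.2654613424 = 0.0594604581
Theta = -2.6598809455 + (-0.1274165199) + (0.0594604581) = -2.727837


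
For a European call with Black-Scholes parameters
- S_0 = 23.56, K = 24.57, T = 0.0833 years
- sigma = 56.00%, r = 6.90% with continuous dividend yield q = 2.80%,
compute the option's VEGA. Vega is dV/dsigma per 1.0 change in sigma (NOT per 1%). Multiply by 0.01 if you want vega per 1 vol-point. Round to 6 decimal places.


Answer: Vega = 2.672945

Derivation:
d1 = -0.1577662547; d2 = -0.3193919952
phi(d1) = 0.3940081720; exp(-qT) = 0.9976703179; exp(-rT) = 0.9942687864
Vega = S * exp(-qT) * phi(d1) * sqrt(T) = 23.5600 * 0.9976703179 * 0.3940081720 * 0.2886173938 = 2.672945


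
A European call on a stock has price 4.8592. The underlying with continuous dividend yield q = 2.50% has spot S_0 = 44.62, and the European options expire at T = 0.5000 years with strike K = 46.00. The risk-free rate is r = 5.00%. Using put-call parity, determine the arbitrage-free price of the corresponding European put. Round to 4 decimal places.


Put-call parity: C - P = S_0 * exp(-qT) - K * exp(-rT).
S_0 * exp(-qT) = 44.6200 * 0.98757780 = 44.06572146
K * exp(-rT) = 46.0000 * 0.97530991 = 44.86425595
P = C - S*exp(-qT) + K*exp(-rT)
P = 4.8592 - 44.06572146 + 44.86425595 = 5.6577

Answer: Put price = 5.6577


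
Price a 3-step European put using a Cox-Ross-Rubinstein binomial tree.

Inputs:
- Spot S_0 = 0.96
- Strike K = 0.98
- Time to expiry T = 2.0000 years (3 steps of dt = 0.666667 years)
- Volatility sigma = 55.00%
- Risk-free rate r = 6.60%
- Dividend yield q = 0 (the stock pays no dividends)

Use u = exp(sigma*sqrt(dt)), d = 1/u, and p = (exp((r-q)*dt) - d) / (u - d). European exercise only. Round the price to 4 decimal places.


Answer: Price = V(0,0) = 0.2472

Derivation:
dt = T/N = 0.666667
u = exp(sigma*sqrt(dt)) = 1.566859; d = 1/u = 0.638219
p = (exp((r-q)*dt) - d) / (u - d) = 0.438020
Discount per step: exp(-r*dt) = 0.956954
Stock lattice S(k, i) with i counting down-moves:
  k=0: S(0,0) = 0.9600
  k=1: S(1,0) = 1.5042; S(1,1) = 0.6127
  k=2: S(2,0) = 2.3568; S(2,1) = 0.9600; S(2,2) = 0.3910
  k=3: S(3,0) = 3.6928; S(3,1) = 1.5042; S(3,2) = 0.6127; S(3,3) = 0.2496
Terminal payoffs V(N, i) = max(K - S_T, 0):
  V(3,0) = 0.000000; V(3,1) = 0.000000; V(3,2) = 0.367309; V(3,3) = 0.730436
Backward induction: V(k, i) = exp(-r*dt) * [p * V(k+1, i) + (1-p) * V(k+1, i+1)].
  V(2,0) = exp(-r*dt) * [p*0.000000 + (1-p)*0.000000] = 0.000000
  V(2,1) = exp(-r*dt) * [p*0.000000 + (1-p)*0.367309] = 0.197535
  V(2,2) = exp(-r*dt) * [p*0.367309 + (1-p)*0.730436] = 0.546784
  V(1,0) = exp(-r*dt) * [p*0.000000 + (1-p)*0.197535] = 0.106232
  V(1,1) = exp(-r*dt) * [p*0.197535 + (1-p)*0.546784] = 0.376854
  V(0,0) = exp(-r*dt) * [p*0.106232 + (1-p)*0.376854] = 0.247197


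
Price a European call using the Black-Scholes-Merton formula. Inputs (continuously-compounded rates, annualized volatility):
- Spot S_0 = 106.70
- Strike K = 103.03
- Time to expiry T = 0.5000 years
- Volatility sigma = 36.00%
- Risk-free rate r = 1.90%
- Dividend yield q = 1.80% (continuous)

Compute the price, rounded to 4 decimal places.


Answer: Price = 12.4687

Derivation:
d1 = (ln(S/K) + (r - q + 0.5*sigma^2) * T) / (sigma * sqrt(T)) = 0.26674012
d2 = d1 - sigma * sqrt(T) = 0.01218168
exp(-rT) = 0.99054498; exp(-qT) = 0.99104038
C = S_0 * exp(-qT) * N(d1) - K * exp(-rT) * N(d2)
N(d1) = 0.60516537; N(d2) = 0.50485967
C = 106.7000 * 0.99104038 * 0.60516537 - 103.0300 * 0.99054498 * 0.50485967 = 12.4687
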